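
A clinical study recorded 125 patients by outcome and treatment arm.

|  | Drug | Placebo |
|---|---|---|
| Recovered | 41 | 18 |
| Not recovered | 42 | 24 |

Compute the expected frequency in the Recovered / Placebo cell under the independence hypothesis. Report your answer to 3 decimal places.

Row total (Recovered) = 59; column total (Placebo) = 42; grand total N = 125.
Expected count = (row total × column total) / N = 59 × 42 / 125 = 19.824.

19.824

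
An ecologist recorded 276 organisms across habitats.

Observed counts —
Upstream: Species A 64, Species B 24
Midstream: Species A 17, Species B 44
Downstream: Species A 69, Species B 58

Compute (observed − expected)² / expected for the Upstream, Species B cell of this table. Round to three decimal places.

Row total (Upstream) = 88; column total (Species B) = 126; N = 276.
Expected count E = 88 × 126 / 276 = 40.17391.
Contribution = (O − E)²/E = (24 − 40.17391)² / 40.17391 = 6.512.

6.512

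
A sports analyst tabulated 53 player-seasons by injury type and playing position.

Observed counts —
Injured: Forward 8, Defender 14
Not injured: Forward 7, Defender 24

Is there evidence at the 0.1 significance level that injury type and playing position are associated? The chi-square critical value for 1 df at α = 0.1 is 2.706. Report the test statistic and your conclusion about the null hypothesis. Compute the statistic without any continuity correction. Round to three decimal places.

1.205; fail to reject H₀

Row totals: 22, 31. Column totals: 15, 38. Grand total N = 53.
Expected counts (row total × column total / N):
  Injured, Forward: 22×15/53 = 6.2264
  Injured, Defender: 22×38/53 = 15.7736
  Not injured, Forward: 31×15/53 = 8.7736
  Not injured, Defender: 31×38/53 = 22.2264
Contributions (O − E)²/E:
  (8 − 6.2264)²/6.2264 = 0.5052
  (14 − 15.7736)²/15.7736 = 0.1994
  (7 − 8.7736)²/8.7736 = 0.3585
  (24 − 22.2264)²/22.2264 = 0.1415
χ² = 0.5052 + 0.1994 + 0.3585 + 0.1415 = 1.205
df = (2−1)(2−1) = 1. Since 1.205 < 2.706, fail to reject the null hypothesis of independence at α = 0.1.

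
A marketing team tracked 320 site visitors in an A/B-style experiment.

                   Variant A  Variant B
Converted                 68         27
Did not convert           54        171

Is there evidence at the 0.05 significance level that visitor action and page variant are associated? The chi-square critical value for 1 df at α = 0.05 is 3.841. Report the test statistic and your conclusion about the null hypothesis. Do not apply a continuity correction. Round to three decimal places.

64.100; reject H₀

Row totals: 95, 225. Column totals: 122, 198. Grand total N = 320.
Expected counts (row total × column total / N):
  Converted, Variant A: 95×122/320 = 36.2188
  Converted, Variant B: 95×198/320 = 58.7812
  Did not convert, Variant A: 225×122/320 = 85.7812
  Did not convert, Variant B: 225×198/320 = 139.2188
Contributions (O − E)²/E:
  (68 − 36.2188)²/36.2188 = 27.8873
  (27 − 58.7812)²/58.7812 = 17.1831
  (54 − 85.7812)²/85.7812 = 11.7747
  (171 − 139.2188)²/139.2188 = 7.2551
χ² = 27.8873 + 17.1831 + 11.7747 + 7.2551 = 64.100
df = (2−1)(2−1) = 1. Since 64.100 > 3.841, reject the null hypothesis of independence at α = 0.05.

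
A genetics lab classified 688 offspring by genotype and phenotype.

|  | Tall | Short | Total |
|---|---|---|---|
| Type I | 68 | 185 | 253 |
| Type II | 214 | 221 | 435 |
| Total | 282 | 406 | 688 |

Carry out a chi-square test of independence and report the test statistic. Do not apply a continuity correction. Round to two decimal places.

Grand total N = 688.
Expected counts (row total × column total / N):
  Type I, Tall: 253×282/688 = 103.701
  Type I, Short: 253×406/688 = 149.299
  Type II, Tall: 435×282/688 = 178.299
  Type II, Short: 435×406/688 = 256.701
Contributions (O − E)²/E:
  (68 − 103.701)²/103.701 = 12.2907
  (185 − 149.299)²/149.299 = 8.5370
  (214 − 178.299)²/178.299 = 7.1484
  (221 − 256.701)²/256.701 = 4.9652
χ² = 12.2907 + 8.5370 + 7.1484 + 4.9652 = 32.94

32.94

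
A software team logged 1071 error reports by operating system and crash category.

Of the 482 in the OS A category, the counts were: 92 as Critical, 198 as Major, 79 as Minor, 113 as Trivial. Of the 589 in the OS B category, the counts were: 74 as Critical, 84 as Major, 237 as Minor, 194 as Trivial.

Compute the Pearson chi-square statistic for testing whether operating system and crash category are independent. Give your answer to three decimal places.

Row totals: 482, 589. Column totals: 166, 282, 316, 307. Grand total N = 1071.
Expected counts (row total × column total / N):
  OS A, Critical: 482×166/1071 = 74.7077
  OS A, Major: 482×282/1071 = 126.9132
  OS A, Minor: 482×316/1071 = 142.2148
  OS A, Trivial: 482×307/1071 = 138.1643
  OS B, Critical: 589×166/1071 = 91.2923
  OS B, Major: 589×282/1071 = 155.0868
  OS B, Minor: 589×316/1071 = 173.7852
  OS B, Trivial: 589×307/1071 = 168.8357
Contributions (O − E)²/E:
  (92 − 74.7077)²/74.7077 = 4.0026
  (198 − 126.9132)²/126.9132 = 39.8172
  (79 − 142.2148)²/142.2148 = 28.0991
  (113 − 138.1643)²/138.1643 = 4.5833
  (74 − 91.2923)²/91.2923 = 3.2755
  (84 − 155.0868)²/155.0868 = 32.5839
  (237 − 173.7852)²/173.7852 = 22.9945
  (194 − 168.8357)²/168.8357 = 3.7506
χ² = 4.0026 + 39.8172 + 28.0991 + 4.5833 + 3.2755 + 32.5839 + 22.9945 + 3.7506 = 139.107

139.107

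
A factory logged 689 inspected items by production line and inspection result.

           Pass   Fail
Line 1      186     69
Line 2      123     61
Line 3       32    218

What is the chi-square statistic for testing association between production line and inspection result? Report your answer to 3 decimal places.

212.909

Row totals: 255, 184, 250. Column totals: 341, 348. Grand total N = 689.
Expected counts (row total × column total / N):
  Line 1, Pass: 255×341/689 = 126.2046
  Line 1, Fail: 255×348/689 = 128.7954
  Line 2, Pass: 184×341/689 = 91.0653
  Line 2, Fail: 184×348/689 = 92.9347
  Line 3, Pass: 250×341/689 = 123.7300
  Line 3, Fail: 250×348/689 = 126.2700
Contributions (O − E)²/E:
  (186 − 126.2046)²/126.2046 = 28.3309
  (69 − 128.7954)²/128.7954 = 27.7610
  (123 − 91.0653)²/91.0653 = 11.1988
  (61 − 92.9347)²/92.9347 = 10.9736
  (32 − 123.7300)²/123.7300 = 68.0061
  (218 − 126.2700)²/126.2700 = 66.6381
χ² = 28.3309 + 27.7610 + 11.1988 + 10.9736 + 68.0061 + 66.6381 = 212.909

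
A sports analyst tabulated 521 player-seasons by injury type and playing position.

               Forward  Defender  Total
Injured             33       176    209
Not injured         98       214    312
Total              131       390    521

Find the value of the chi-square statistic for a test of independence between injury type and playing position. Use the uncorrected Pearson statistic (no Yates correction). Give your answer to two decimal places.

Grand total N = 521.
Expected counts (row total × column total / N):
  Injured, Forward: 209×131/521 = 52.551
  Injured, Defender: 209×390/521 = 156.449
  Not injured, Forward: 312×131/521 = 78.449
  Not injured, Defender: 312×390/521 = 233.551
Contributions (O − E)²/E:
  (33 − 52.551)²/52.551 = 7.2737
  (176 − 156.449)²/156.449 = 2.4432
  (98 − 78.449)²/78.449 = 4.8725
  (214 − 233.551)²/233.551 = 1.6367
χ² = 7.2737 + 2.4432 + 4.8725 + 1.6367 = 16.23

16.23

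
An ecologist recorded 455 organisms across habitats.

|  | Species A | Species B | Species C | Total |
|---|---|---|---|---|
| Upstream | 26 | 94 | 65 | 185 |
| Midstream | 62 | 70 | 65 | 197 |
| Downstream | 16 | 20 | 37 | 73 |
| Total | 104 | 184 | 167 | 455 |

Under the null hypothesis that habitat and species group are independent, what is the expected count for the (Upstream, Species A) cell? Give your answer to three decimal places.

42.286

Row total (Upstream) = 185; column total (Species A) = 104; grand total N = 455.
Expected count = (row total × column total) / N = 185 × 104 / 455 = 42.286.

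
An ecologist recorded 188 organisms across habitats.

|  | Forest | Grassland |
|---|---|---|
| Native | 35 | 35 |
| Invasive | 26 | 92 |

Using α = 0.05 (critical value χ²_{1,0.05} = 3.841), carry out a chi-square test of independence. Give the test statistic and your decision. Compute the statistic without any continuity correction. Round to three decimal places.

15.677; reject H₀

Row totals: 70, 118. Column totals: 61, 127. Grand total N = 188.
Expected counts (row total × column total / N):
  Native, Forest: 70×61/188 = 22.7128
  Native, Grassland: 70×127/188 = 47.2872
  Invasive, Forest: 118×61/188 = 38.2872
  Invasive, Grassland: 118×127/188 = 79.7128
Contributions (O − E)²/E:
  (35 − 22.7128)²/22.7128 = 6.6471
  (35 − 47.2872)²/47.2872 = 3.1927
  (26 − 38.2872)²/38.2872 = 3.9432
  (92 − 79.7128)²/79.7128 = 1.8940
χ² = 6.6471 + 3.1927 + 3.9432 + 1.8940 = 15.677
df = (2−1)(2−1) = 1. Since 15.677 > 3.841, reject the null hypothesis of independence at α = 0.05.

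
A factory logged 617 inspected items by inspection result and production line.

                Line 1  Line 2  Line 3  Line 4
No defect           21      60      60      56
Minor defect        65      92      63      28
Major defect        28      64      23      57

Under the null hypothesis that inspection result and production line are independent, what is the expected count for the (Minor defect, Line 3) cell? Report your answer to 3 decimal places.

58.684

Row total (Minor defect) = 248; column total (Line 3) = 146; grand total N = 617.
Expected count = (row total × column total) / N = 248 × 146 / 617 = 58.684.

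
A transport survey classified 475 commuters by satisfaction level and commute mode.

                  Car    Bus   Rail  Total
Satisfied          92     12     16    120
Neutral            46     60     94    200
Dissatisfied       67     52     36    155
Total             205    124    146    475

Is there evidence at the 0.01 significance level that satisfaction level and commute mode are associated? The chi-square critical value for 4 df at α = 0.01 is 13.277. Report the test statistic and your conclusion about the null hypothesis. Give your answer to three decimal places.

98.305; reject H₀

Grand total N = 475.
Expected counts (row total × column total / N):
  Satisfied, Car: 120×205/475 = 51.7895
  Satisfied, Bus: 120×124/475 = 31.3263
  Satisfied, Rail: 120×146/475 = 36.8842
  Neutral, Car: 200×205/475 = 86.3158
  Neutral, Bus: 200×124/475 = 52.2105
  Neutral, Rail: 200×146/475 = 61.4737
  Dissatisfied, Car: 155×205/475 = 66.8947
  Dissatisfied, Bus: 155×124/475 = 40.4632
  Dissatisfied, Rail: 155×146/475 = 47.6421
Contributions (O − E)²/E:
  (92 − 51.7895)²/51.7895 = 31.2203
  (12 − 31.3263)²/31.3263 = 11.9231
  (16 − 36.8842)²/36.8842 = 11.8248
  (46 − 86.3158)²/86.3158 = 18.8304
  (60 − 52.2105)²/52.2105 = 1.1621
  (94 − 61.4737)²/61.4737 = 17.2100
  (67 − 66.8947)²/66.8947 = 0.0002
  (52 − 40.4632)²/40.4632 = 3.2894
  (36 − 47.6421)²/47.6421 = 2.8449
χ² = 31.2203 + 11.9231 + 11.8248 + 18.8304 + 1.1621 + 17.2100 + 0.0002 + 3.2894 + 2.8449 = 98.305
df = (3−1)(3−1) = 4. Since 98.305 > 13.277, reject the null hypothesis of independence at α = 0.01.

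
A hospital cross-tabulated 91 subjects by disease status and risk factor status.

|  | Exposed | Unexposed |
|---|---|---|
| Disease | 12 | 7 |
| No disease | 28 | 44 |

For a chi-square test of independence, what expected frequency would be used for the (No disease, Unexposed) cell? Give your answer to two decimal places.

40.35

Row total (No disease) = 72; column total (Unexposed) = 51; grand total N = 91.
Expected count = (row total × column total) / N = 72 × 51 / 91 = 40.35.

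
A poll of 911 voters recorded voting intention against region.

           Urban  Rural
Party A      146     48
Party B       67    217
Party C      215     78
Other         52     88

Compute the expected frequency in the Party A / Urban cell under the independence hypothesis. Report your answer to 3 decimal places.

102.217

Row total (Party A) = 194; column total (Urban) = 480; grand total N = 911.
Expected count = (row total × column total) / N = 194 × 480 / 911 = 102.217.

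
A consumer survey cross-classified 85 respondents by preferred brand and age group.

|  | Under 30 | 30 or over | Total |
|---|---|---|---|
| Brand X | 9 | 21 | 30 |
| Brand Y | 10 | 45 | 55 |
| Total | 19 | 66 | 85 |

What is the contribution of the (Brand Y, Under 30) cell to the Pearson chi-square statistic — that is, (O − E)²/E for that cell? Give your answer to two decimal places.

0.43

Row total (Brand Y) = 55; column total (Under 30) = 19; N = 85.
Expected count E = 55 × 19 / 85 = 12.294.
Contribution = (O − E)²/E = (10 − 12.294)² / 12.294 = 0.43.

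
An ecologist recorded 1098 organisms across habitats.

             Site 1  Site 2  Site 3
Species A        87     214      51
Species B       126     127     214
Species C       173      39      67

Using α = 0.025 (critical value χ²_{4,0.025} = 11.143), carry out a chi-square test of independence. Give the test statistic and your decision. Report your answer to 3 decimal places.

Row totals: 352, 467, 279. Column totals: 386, 380, 332. Grand total N = 1098.
Expected counts (row total × column total / N):
  Species A, Site 1: 352×386/1098 = 123.7450
  Species A, Site 2: 352×380/1098 = 121.8215
  Species A, Site 3: 352×332/1098 = 106.4335
  Species B, Site 1: 467×386/1098 = 164.1730
  Species B, Site 2: 467×380/1098 = 161.6211
  Species B, Site 3: 467×332/1098 = 141.2058
  Species C, Site 1: 279×386/1098 = 98.0820
  Species C, Site 2: 279×380/1098 = 96.5574
  Species C, Site 3: 279×332/1098 = 84.3607
Contributions (O − E)²/E:
  (87 − 123.7450)²/123.7450 = 10.9111
  (214 − 121.8215)²/121.8215 = 69.7486
  (51 − 106.4335)²/106.4335 = 28.8713
  (126 − 164.1730)²/164.1730 = 8.8759
  (127 − 161.6211)²/161.6211 = 7.4162
  (214 − 141.2058)²/141.2058 = 37.5268
  (173 − 98.0820)²/98.0820 = 57.2246
  (39 − 96.5574)²/96.5574 = 34.3097
  (67 − 84.3607)²/84.3607 = 3.5727
χ² = 10.9111 + 69.7486 + 28.8713 + 8.8759 + 7.4162 + 37.5268 + 57.2246 + 34.3097 + 3.5727 = 258.457
df = (3−1)(3−1) = 4. Since 258.457 > 11.143, reject the null hypothesis of independence at α = 0.025.

258.457; reject H₀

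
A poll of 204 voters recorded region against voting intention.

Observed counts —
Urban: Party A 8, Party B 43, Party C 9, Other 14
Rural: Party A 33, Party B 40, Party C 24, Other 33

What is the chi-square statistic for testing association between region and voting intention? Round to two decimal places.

15.66

Row totals: 74, 130. Column totals: 41, 83, 33, 47. Grand total N = 204.
Expected counts (row total × column total / N):
  Urban, Party A: 74×41/204 = 14.873
  Urban, Party B: 74×83/204 = 30.108
  Urban, Party C: 74×33/204 = 11.971
  Urban, Other: 74×47/204 = 17.049
  Rural, Party A: 130×41/204 = 26.127
  Rural, Party B: 130×83/204 = 52.892
  Rural, Party C: 130×33/204 = 21.029
  Rural, Other: 130×47/204 = 29.951
Contributions (O − E)²/E:
  (8 − 14.873)²/14.873 = 3.1761
  (43 − 30.108)²/30.108 = 5.5202
  (9 − 11.971)²/11.971 = 0.7374
  (14 − 17.049)²/17.049 = 0.5453
  (33 − 26.127)²/26.127 = 1.8080
  (40 − 52.892)²/52.892 = 3.1423
  (24 − 21.029)²/21.029 = 0.4197
  (33 − 29.951)²/29.951 = 0.3104
χ² = 3.1761 + 5.5202 + 0.7374 + 0.5453 + 1.8080 + 3.1423 + 0.4197 + 0.3104 = 15.66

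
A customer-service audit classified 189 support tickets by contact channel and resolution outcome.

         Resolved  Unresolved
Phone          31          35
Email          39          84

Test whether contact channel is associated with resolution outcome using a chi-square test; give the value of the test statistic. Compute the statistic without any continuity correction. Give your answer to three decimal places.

Row totals: 66, 123. Column totals: 70, 119. Grand total N = 189.
Expected counts (row total × column total / N):
  Phone, Resolved: 66×70/189 = 24.4444
  Phone, Unresolved: 66×119/189 = 41.5556
  Email, Resolved: 123×70/189 = 45.5556
  Email, Unresolved: 123×119/189 = 77.4444
Contributions (O − E)²/E:
  (31 − 24.4444)²/24.4444 = 1.7581
  (35 − 41.5556)²/41.5556 = 1.0342
  (39 − 45.5556)²/45.5556 = 0.9434
  (84 − 77.4444)²/77.4444 = 0.5549
χ² = 1.7581 + 1.0342 + 0.9434 + 0.5549 = 4.291

4.291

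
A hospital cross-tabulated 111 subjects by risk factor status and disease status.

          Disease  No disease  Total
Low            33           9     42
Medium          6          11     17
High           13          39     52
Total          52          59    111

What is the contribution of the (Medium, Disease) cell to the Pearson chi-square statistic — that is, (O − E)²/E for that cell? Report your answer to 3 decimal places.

Row total (Medium) = 17; column total (Disease) = 52; N = 111.
Expected count E = 17 × 52 / 111 = 7.9640.
Contribution = (O − E)²/E = (6 − 7.9640)² / 7.9640 = 0.484.

0.484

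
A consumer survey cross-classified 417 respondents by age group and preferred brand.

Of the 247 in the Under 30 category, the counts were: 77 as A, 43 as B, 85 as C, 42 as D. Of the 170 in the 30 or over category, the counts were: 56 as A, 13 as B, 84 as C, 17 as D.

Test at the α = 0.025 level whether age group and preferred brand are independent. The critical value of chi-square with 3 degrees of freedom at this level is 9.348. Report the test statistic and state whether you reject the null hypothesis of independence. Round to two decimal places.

16.32; reject H₀

Row totals: 247, 170. Column totals: 133, 56, 169, 59. Grand total N = 417.
Expected counts (row total × column total / N):
  Under 30, A: 247×133/417 = 78.7794
  Under 30, B: 247×56/417 = 33.1703
  Under 30, C: 247×169/417 = 100.1031
  Under 30, D: 247×59/417 = 34.9472
  30 or over, A: 170×133/417 = 54.2206
  30 or over, B: 170×56/417 = 22.8297
  30 or over, C: 170×169/417 = 68.8969
  30 or over, D: 170×59/417 = 24.0528
Contributions (O − E)²/E:
  (77 − 78.7794)²/78.7794 = 0.0402
  (43 − 33.1703)²/33.1703 = 2.9129
  (85 − 100.1031)²/100.1031 = 2.2787
  (42 − 34.9472)²/34.9472 = 1.4233
  (56 − 54.2206)²/54.2206 = 0.0584
  (13 − 22.8297)²/22.8297 = 4.2323
  (84 − 68.8969)²/68.8969 = 3.3108
  (17 − 24.0528)²/24.0528 = 2.0680
χ² = 0.0402 + 2.9129 + 2.2787 + 1.4233 + 0.0584 + 4.2323 + 3.3108 + 2.0680 = 16.32
df = (2−1)(4−1) = 3. Since 16.32 > 9.348, reject the null hypothesis of independence at α = 0.025.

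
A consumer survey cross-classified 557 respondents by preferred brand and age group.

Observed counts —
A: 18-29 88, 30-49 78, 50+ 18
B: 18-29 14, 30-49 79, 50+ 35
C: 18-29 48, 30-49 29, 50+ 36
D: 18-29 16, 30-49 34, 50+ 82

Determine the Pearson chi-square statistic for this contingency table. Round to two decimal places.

Row totals: 184, 128, 113, 132. Column totals: 166, 220, 171. Grand total N = 557.
Expected counts (row total × column total / N):
  A, 18-29: 184×166/557 = 54.837
  A, 30-49: 184×220/557 = 72.675
  A, 50+: 184×171/557 = 56.488
  B, 18-29: 128×166/557 = 38.147
  B, 30-49: 128×220/557 = 50.557
  B, 50+: 128×171/557 = 39.296
  C, 18-29: 113×166/557 = 33.677
  C, 30-49: 113×220/557 = 44.632
  C, 50+: 113×171/557 = 34.691
  D, 18-29: 132×166/557 = 39.339
  D, 30-49: 132×220/557 = 52.136
  D, 50+: 132×171/557 = 40.524
Contributions (O − E)²/E:
  (88 − 54.837)²/54.837 = 20.0555
  (78 − 72.675)²/72.675 = 0.3902
  (18 − 56.488)²/56.488 = 26.2237
  (14 − 38.147)²/38.147 = 15.2850
  (79 − 50.557)²/50.557 = 16.0018
  (35 − 39.296)²/39.296 = 0.4697
  (48 − 33.677)²/33.677 = 6.0916
  (29 − 44.632)²/44.632 = 5.4750
  (36 − 34.691)²/34.691 = 0.0494
  (16 − 39.339)²/39.339 = 13.8465
  (34 − 52.136)²/52.136 = 6.3088
  (82 − 40.524)²/40.524 = 42.4504
χ² = 20.0555 + 0.3902 + 26.2237 + 15.2850 + 16.0018 + 0.4697 + 6.0916 + 5.4750 + 0.0494 + 13.8465 + 6.3088 + 42.4504 = 152.65

152.65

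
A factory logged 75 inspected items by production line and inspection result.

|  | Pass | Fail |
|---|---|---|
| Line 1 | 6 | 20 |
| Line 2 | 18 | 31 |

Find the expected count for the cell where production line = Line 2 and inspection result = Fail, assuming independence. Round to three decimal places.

33.320

Row total (Line 2) = 49; column total (Fail) = 51; grand total N = 75.
Expected count = (row total × column total) / N = 49 × 51 / 75 = 33.320.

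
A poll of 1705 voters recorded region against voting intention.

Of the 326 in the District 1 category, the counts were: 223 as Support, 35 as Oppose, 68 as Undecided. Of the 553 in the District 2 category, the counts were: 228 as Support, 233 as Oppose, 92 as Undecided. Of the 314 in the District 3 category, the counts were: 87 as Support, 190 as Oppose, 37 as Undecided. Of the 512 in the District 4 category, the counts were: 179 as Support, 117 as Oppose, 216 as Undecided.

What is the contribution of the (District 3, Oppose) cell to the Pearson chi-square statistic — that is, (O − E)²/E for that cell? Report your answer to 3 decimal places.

66.800

Row total (District 3) = 314; column total (Oppose) = 575; N = 1705.
Expected count E = 314 × 575 / 1705 = 105.8944.
Contribution = (O − E)²/E = (190 − 105.8944)² / 105.8944 = 66.800.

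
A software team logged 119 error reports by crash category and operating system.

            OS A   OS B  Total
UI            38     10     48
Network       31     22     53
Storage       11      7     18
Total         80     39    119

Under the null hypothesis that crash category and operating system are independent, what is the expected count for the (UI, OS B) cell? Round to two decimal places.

Row total (UI) = 48; column total (OS B) = 39; grand total N = 119.
Expected count = (row total × column total) / N = 48 × 39 / 119 = 15.73.

15.73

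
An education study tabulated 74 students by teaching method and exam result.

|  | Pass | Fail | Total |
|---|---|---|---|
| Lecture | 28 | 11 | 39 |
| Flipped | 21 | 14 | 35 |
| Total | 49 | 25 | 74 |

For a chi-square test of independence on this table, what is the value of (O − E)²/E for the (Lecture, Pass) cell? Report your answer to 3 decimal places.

0.183

Row total (Lecture) = 39; column total (Pass) = 49; N = 74.
Expected count E = 39 × 49 / 74 = 25.8243.
Contribution = (O − E)²/E = (28 − 25.8243)² / 25.8243 = 0.183.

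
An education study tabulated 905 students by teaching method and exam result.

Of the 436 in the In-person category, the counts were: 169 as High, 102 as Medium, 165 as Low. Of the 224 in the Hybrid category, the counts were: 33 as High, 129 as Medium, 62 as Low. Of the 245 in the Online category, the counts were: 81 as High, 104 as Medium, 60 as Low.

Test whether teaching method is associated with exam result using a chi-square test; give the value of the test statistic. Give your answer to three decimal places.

87.437

Row totals: 436, 224, 245. Column totals: 283, 335, 287. Grand total N = 905.
Expected counts (row total × column total / N):
  In-person, High: 436×283/905 = 136.34033
  In-person, Medium: 436×335/905 = 161.39227
  In-person, Low: 436×287/905 = 138.26740
  Hybrid, High: 224×283/905 = 70.04641
  Hybrid, Medium: 224×335/905 = 82.91713
  Hybrid, Low: 224×287/905 = 71.03646
  Online, High: 245×283/905 = 76.61326
  Online, Medium: 245×335/905 = 90.69061
  Online, Low: 245×287/905 = 77.69613
Contributions (O − E)²/E:
  (169 − 136.34033)²/136.34033 = 7.8235
  (102 − 161.39227)²/161.39227 = 21.8563
  (165 − 138.26740)²/138.26740 = 5.1685
  (33 − 70.04641)²/70.04641 = 19.5932
  (129 − 82.91713)²/82.91713 = 25.6115
  (62 − 71.03646)²/71.03646 = 1.1495
  (81 − 76.61326)²/76.61326 = 0.2512
  (104 − 90.69061)²/90.69061 = 1.9532
  (60 − 77.69613)²/77.69613 = 4.0305
χ² = 7.8235 + 21.8563 + 5.1685 + 19.5932 + 25.6115 + 1.1495 + 0.2512 + 1.9532 + 4.0305 = 87.437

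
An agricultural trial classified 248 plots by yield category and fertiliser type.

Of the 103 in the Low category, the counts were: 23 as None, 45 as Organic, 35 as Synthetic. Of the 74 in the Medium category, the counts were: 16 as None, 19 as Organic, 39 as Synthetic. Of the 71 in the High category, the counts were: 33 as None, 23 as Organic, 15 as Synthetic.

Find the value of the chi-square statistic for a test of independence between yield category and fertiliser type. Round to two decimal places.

Row totals: 103, 74, 71. Column totals: 72, 87, 89. Grand total N = 248.
Expected counts (row total × column total / N):
  Low, None: 103×72/248 = 29.903
  Low, Organic: 103×87/248 = 36.133
  Low, Synthetic: 103×89/248 = 36.964
  Medium, None: 74×72/248 = 21.484
  Medium, Organic: 74×87/248 = 25.960
  Medium, Synthetic: 74×89/248 = 26.556
  High, None: 71×72/248 = 20.613
  High, Organic: 71×87/248 = 24.907
  High, Synthetic: 71×89/248 = 25.480
Contributions (O − E)²/E:
  (23 − 29.903)²/29.903 = 1.5935
  (45 − 36.133)²/36.133 = 2.1760
  (35 − 36.964)²/36.964 = 0.1044
  (16 − 21.484)²/21.484 = 1.3998
  (19 − 25.960)²/25.960 = 1.8660
  (39 − 26.556)²/26.556 = 5.8312
  (33 − 20.613)²/20.613 = 7.4437
  (23 − 24.907)²/24.907 = 0.1460
  (15 − 25.480)²/25.480 = 4.3105
χ² = 1.5935 + 2.1760 + 0.1044 + 1.3998 + 1.8660 + 5.8312 + 7.4437 + 0.1460 + 4.3105 = 24.87

24.87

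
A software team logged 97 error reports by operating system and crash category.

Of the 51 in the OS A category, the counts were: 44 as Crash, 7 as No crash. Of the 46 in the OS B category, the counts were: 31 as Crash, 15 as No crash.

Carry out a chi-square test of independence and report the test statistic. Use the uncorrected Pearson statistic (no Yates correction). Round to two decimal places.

4.92

Row totals: 51, 46. Column totals: 75, 22. Grand total N = 97.
Expected counts (row total × column total / N):
  OS A, Crash: 51×75/97 = 39.433
  OS A, No crash: 51×22/97 = 11.567
  OS B, Crash: 46×75/97 = 35.567
  OS B, No crash: 46×22/97 = 10.433
Contributions (O − E)²/E:
  (44 − 39.433)²/39.433 = 0.5289
  (7 − 11.567)²/11.567 = 1.8032
  (31 − 35.567)²/35.567 = 0.5864
  (15 − 10.433)²/10.433 = 1.9992
χ² = 0.5289 + 1.8032 + 0.5864 + 1.9992 = 4.92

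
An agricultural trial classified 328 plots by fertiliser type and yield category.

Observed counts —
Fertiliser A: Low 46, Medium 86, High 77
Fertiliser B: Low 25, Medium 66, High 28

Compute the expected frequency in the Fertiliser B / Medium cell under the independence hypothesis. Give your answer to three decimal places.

Row total (Fertiliser B) = 119; column total (Medium) = 152; grand total N = 328.
Expected count = (row total × column total) / N = 119 × 152 / 328 = 55.146.

55.146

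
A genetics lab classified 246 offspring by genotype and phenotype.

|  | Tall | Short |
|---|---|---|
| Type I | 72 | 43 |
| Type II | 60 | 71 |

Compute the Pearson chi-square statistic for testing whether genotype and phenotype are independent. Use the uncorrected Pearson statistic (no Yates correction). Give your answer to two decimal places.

Row totals: 115, 131. Column totals: 132, 114. Grand total N = 246.
Expected counts (row total × column total / N):
  Type I, Tall: 115×132/246 = 61.707
  Type I, Short: 115×114/246 = 53.293
  Type II, Tall: 131×132/246 = 70.293
  Type II, Short: 131×114/246 = 60.707
Contributions (O − E)²/E:
  (72 − 61.707)²/61.707 = 1.7169
  (43 − 53.293)²/53.293 = 1.9880
  (60 − 70.293)²/70.293 = 1.5072
  (71 − 60.707)²/60.707 = 1.7452
χ² = 1.7169 + 1.9880 + 1.5072 + 1.7452 = 6.96

6.96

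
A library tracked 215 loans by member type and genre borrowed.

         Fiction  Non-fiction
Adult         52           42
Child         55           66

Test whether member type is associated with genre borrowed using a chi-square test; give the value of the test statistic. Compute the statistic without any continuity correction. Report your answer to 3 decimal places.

Row totals: 94, 121. Column totals: 107, 108. Grand total N = 215.
Expected counts (row total × column total / N):
  Adult, Fiction: 94×107/215 = 46.7814
  Adult, Non-fiction: 94×108/215 = 47.2186
  Child, Fiction: 121×107/215 = 60.2186
  Child, Non-fiction: 121×108/215 = 60.7814
Contributions (O − E)²/E:
  (52 − 46.7814)²/46.7814 = 0.5821
  (42 − 47.2186)²/47.2186 = 0.5768
  (55 − 60.2186)²/60.2186 = 0.4522
  (66 − 60.7814)²/60.7814 = 0.4481
χ² = 0.5821 + 0.5768 + 0.4522 + 0.4481 = 2.059

2.059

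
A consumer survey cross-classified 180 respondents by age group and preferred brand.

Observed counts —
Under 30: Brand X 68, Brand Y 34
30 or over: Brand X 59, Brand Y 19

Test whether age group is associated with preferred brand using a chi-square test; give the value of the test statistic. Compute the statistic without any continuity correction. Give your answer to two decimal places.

Row totals: 102, 78. Column totals: 127, 53. Grand total N = 180.
Expected counts (row total × column total / N):
  Under 30, Brand X: 102×127/180 = 71.967
  Under 30, Brand Y: 102×53/180 = 30.033
  30 or over, Brand X: 78×127/180 = 55.033
  30 or over, Brand Y: 78×53/180 = 22.967
Contributions (O − E)²/E:
  (68 − 71.967)²/71.967 = 0.2187
  (34 − 30.033)²/30.033 = 0.5240
  (59 − 55.033)²/55.033 = 0.2860
  (19 − 22.967)²/22.967 = 0.6852
χ² = 0.2187 + 0.5240 + 0.2860 + 0.6852 = 1.71

1.71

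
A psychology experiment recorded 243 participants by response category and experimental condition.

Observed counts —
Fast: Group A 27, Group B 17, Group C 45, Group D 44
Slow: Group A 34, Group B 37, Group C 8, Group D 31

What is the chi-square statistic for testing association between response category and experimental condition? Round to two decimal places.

Row totals: 133, 110. Column totals: 61, 54, 53, 75. Grand total N = 243.
Expected counts (row total × column total / N):
  Fast, Group A: 133×61/243 = 33.387
  Fast, Group B: 133×54/243 = 29.556
  Fast, Group C: 133×53/243 = 29.008
  Fast, Group D: 133×75/243 = 41.049
  Slow, Group A: 110×61/243 = 27.613
  Slow, Group B: 110×54/243 = 24.444
  Slow, Group C: 110×53/243 = 23.992
  Slow, Group D: 110×75/243 = 33.951
Contributions (O − E)²/E:
  (27 − 33.387)²/33.387 = 1.2218
  (17 − 29.556)²/29.556 = 5.3340
  (45 − 29.008)²/29.008 = 8.8163
  (44 − 41.049)²/41.049 = 0.2121
  (34 − 27.613)²/27.613 = 1.4773
  (37 − 24.444)²/24.444 = 6.4496
  (8 − 23.992)²/23.992 = 10.6596
  (31 − 33.951)²/33.951 = 0.2565
χ² = 1.2218 + 5.3340 + 8.8163 + 0.2121 + 1.4773 + 6.4496 + 10.6596 + 0.2565 = 34.43

34.43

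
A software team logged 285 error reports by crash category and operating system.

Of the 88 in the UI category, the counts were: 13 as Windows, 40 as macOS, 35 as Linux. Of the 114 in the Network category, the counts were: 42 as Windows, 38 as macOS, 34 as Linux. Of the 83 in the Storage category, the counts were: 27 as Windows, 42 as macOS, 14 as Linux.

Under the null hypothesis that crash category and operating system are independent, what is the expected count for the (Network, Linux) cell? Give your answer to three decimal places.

Row total (Network) = 114; column total (Linux) = 83; grand total N = 285.
Expected count = (row total × column total) / N = 114 × 83 / 285 = 33.200.

33.200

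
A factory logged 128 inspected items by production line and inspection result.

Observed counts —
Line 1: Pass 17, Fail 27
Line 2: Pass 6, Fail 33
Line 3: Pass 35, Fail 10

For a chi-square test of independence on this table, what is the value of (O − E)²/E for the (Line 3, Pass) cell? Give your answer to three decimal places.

10.467

Row total (Line 3) = 45; column total (Pass) = 58; N = 128.
Expected count E = 45 × 58 / 128 = 20.39062.
Contribution = (O − E)²/E = (35 − 20.39062)² / 20.39062 = 10.467.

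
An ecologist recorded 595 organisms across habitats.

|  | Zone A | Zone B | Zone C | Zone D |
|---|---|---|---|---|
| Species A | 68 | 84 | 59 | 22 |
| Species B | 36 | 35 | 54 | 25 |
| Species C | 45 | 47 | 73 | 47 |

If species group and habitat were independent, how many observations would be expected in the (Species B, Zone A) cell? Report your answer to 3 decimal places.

37.563

Row total (Species B) = 150; column total (Zone A) = 149; grand total N = 595.
Expected count = (row total × column total) / N = 150 × 149 / 595 = 37.563.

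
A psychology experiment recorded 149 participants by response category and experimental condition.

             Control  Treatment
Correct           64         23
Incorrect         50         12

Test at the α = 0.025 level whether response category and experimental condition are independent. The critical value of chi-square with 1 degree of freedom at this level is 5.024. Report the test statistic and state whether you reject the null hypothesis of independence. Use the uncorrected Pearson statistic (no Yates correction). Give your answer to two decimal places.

Row totals: 87, 62. Column totals: 114, 35. Grand total N = 149.
Expected counts (row total × column total / N):
  Correct, Control: 87×114/149 = 66.564
  Correct, Treatment: 87×35/149 = 20.436
  Incorrect, Control: 62×114/149 = 47.436
  Incorrect, Treatment: 62×35/149 = 14.564
Contributions (O − E)²/E:
  (64 − 66.564)²/66.564 = 0.0988
  (23 − 20.436)²/20.436 = 0.3217
  (50 − 47.436)²/47.436 = 0.1386
  (12 − 14.564)²/14.564 = 0.4514
χ² = 0.0988 + 0.3217 + 0.1386 + 0.4514 = 1.01
df = (2−1)(2−1) = 1. Since 1.01 < 5.024, fail to reject the null hypothesis of independence at α = 0.025.

1.01; fail to reject H₀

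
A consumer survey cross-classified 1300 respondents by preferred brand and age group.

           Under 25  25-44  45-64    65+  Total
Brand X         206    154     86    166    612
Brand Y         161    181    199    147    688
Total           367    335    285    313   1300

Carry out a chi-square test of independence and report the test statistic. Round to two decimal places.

49.38

Grand total N = 1300.
Expected counts (row total × column total / N):
  Brand X, Under 25: 612×367/1300 = 172.772
  Brand X, 25-44: 612×335/1300 = 157.708
  Brand X, 45-64: 612×285/1300 = 134.169
  Brand X, 65+: 612×313/1300 = 147.351
  Brand Y, Under 25: 688×367/1300 = 194.228
  Brand Y, 25-44: 688×335/1300 = 177.292
  Brand Y, 45-64: 688×285/1300 = 150.831
  Brand Y, 65+: 688×313/1300 = 165.649
Contributions (O − E)²/E:
  (206 − 172.772)²/172.772 = 6.3905
  (154 − 157.708)²/157.708 = 0.0872
  (86 − 134.169)²/134.169 = 17.2935
  (166 − 147.351)²/147.351 = 2.3603
  (161 − 194.228)²/194.228 = 5.6846
  (181 − 177.292)²/177.292 = 0.0776
  (199 − 150.831)²/150.831 = 15.3831
  (147 − 165.649)²/165.649 = 2.0995
χ² = 6.3905 + 0.0872 + 17.2935 + 2.3603 + 5.6846 + 0.0776 + 15.3831 + 2.0995 = 49.38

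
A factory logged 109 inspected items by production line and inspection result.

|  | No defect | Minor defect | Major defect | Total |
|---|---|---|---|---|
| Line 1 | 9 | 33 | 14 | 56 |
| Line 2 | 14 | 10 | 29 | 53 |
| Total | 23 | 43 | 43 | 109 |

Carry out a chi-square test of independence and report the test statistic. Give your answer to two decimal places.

18.55

Grand total N = 109.
Expected counts (row total × column total / N):
  Line 1, No defect: 56×23/109 = 11.817
  Line 1, Minor defect: 56×43/109 = 22.092
  Line 1, Major defect: 56×43/109 = 22.092
  Line 2, No defect: 53×23/109 = 11.183
  Line 2, Minor defect: 53×43/109 = 20.908
  Line 2, Major defect: 53×43/109 = 20.908
Contributions (O − E)²/E:
  (9 − 11.817)²/11.817 = 0.6715
  (33 − 22.092)²/22.092 = 5.3859
  (14 − 22.092)²/22.092 = 2.9640
  (14 − 11.183)²/11.183 = 0.7096
  (10 − 20.908)²/20.908 = 5.6909
  (29 − 20.908)²/20.908 = 3.1318
χ² = 0.6715 + 5.3859 + 2.9640 + 0.7096 + 5.6909 + 3.1318 = 18.55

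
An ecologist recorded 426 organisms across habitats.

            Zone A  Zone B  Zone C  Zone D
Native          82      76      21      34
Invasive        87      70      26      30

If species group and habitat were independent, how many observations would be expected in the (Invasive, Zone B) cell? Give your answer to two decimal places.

73.00

Row total (Invasive) = 213; column total (Zone B) = 146; grand total N = 426.
Expected count = (row total × column total) / N = 213 × 146 / 426 = 73.00.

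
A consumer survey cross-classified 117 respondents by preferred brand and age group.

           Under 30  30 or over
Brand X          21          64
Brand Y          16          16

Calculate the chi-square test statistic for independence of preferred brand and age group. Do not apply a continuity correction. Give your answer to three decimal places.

Row totals: 85, 32. Column totals: 37, 80. Grand total N = 117.
Expected counts (row total × column total / N):
  Brand X, Under 30: 85×37/117 = 26.8803
  Brand X, 30 or over: 85×80/117 = 58.1197
  Brand Y, Under 30: 32×37/117 = 10.1197
  Brand Y, 30 or over: 32×80/117 = 21.8803
Contributions (O − E)²/E:
  (21 − 26.8803)²/26.8803 = 1.2864
  (64 − 58.1197)²/58.1197 = 0.5949
  (16 − 10.1197)²/10.1197 = 3.4169
  (16 − 21.8803)²/21.8803 = 1.5803
χ² = 1.2864 + 0.5949 + 3.4169 + 1.5803 = 6.879

6.879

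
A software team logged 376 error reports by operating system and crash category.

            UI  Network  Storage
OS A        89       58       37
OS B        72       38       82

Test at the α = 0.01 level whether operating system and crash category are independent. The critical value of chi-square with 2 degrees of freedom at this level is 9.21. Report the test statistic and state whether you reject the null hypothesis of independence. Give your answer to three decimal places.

Row totals: 184, 192. Column totals: 161, 96, 119. Grand total N = 376.
Expected counts (row total × column total / N):
  OS A, UI: 184×161/376 = 78.7872
  OS A, Network: 184×96/376 = 46.9787
  OS A, Storage: 184×119/376 = 58.2340
  OS B, UI: 192×161/376 = 82.2128
  OS B, Network: 192×96/376 = 49.0213
  OS B, Storage: 192×119/376 = 60.7660
Contributions (O − E)²/E:
  (89 − 78.7872)²/78.7872 = 1.3238
  (58 − 46.9787)²/46.9787 = 2.5856
  (37 − 58.2340)²/58.2340 = 7.7426
  (72 − 82.2128)²/82.2128 = 1.2687
  (38 − 49.0213)²/49.0213 = 2.4779
  (82 − 60.7660)²/60.7660 = 7.4200
χ² = 1.3238 + 2.5856 + 7.7426 + 1.2687 + 2.4779 + 7.4200 = 22.819
df = (2−1)(3−1) = 2. Since 22.819 > 9.21, reject the null hypothesis of independence at α = 0.01.

22.819; reject H₀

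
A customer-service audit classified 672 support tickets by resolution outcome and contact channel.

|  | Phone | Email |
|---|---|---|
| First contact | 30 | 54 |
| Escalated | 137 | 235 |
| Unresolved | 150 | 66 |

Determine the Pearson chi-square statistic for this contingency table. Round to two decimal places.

Row totals: 84, 372, 216. Column totals: 317, 355. Grand total N = 672.
Expected counts (row total × column total / N):
  First contact, Phone: 84×317/672 = 39.625
  First contact, Email: 84×355/672 = 44.375
  Escalated, Phone: 372×317/672 = 175.482
  Escalated, Email: 372×355/672 = 196.518
  Unresolved, Phone: 216×317/672 = 101.893
  Unresolved, Email: 216×355/672 = 114.107
Contributions (O − E)²/E:
  (30 − 39.625)²/39.625 = 2.3379
  (54 − 44.375)²/44.375 = 2.0877
  (137 − 175.482)²/175.482 = 8.4388
  (235 − 196.518)²/196.518 = 7.5355
  (150 − 101.893)²/101.893 = 22.7129
  (66 − 114.107)²/114.107 = 20.2817
χ² = 2.3379 + 2.0877 + 8.4388 + 7.5355 + 22.7129 + 20.2817 = 63.39

63.39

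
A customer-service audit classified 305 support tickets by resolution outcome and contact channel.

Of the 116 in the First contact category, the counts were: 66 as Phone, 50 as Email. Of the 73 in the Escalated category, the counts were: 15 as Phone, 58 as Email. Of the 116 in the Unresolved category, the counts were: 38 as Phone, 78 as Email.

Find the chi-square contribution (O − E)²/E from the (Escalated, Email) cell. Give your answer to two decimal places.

Row total (Escalated) = 73; column total (Email) = 186; N = 305.
Expected count E = 73 × 186 / 305 = 44.518.
Contribution = (O − E)²/E = (58 − 44.518)² / 44.518 = 4.08.

4.08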